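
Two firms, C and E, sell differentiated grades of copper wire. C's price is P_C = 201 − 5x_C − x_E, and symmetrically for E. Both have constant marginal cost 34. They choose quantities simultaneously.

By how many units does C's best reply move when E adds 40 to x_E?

-4

Firm C's profit: π = x_C(201 − 5x_C − x_E) − 34x_C.
∂π/∂x_C = 167 − 10x_C − x_E = 0 ⇒ x_C = 16.7 − 0.1x_E.
The reaction-function slope is −0.1, so a 40-unit rise in x_E moves x_C by −0.1 × 40 = −4. C's best response falls — the actions are strategic substitutes.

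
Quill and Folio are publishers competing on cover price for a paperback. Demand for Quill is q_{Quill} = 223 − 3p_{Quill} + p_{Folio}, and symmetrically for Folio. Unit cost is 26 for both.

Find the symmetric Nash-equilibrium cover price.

Quill's profit: π = (p_{Quill} − 26)(223 − 3p_{Quill} + p_{Folio}).
∂π/∂p_{Quill} = 301 − 6p_{Quill} + p_{Folio} = 0 ⇒ p_{Quill} = 301/6 + (1/6)p_{Folio}.
By symmetry p_{Folio} = p_{Quill}; substituting into the reaction function, (5/6)p_{Quill} = 301/6 and p_{Quill} = 60.2.

60.2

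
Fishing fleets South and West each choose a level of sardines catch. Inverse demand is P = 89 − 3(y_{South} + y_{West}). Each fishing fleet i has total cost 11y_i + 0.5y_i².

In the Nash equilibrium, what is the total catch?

Fishing fleet South's profit: π = y_{South}(89 − 3(y_{South} + y_{West})) − 11y_{South} − 0.5y_{South}².
∂π/∂y_{South} = 78 − 7y_{South} − 3y_{West} = 0, so y_{South} = 78/7 − (3/7)y_{West}.
By symmetry y_{West} = y_{South}; substituting into the reaction function, (10/7)y_{South} = 78/7 and y_{South} = 7.8.
Total catch: 7.8 + 7.8 = 15.6.

15.6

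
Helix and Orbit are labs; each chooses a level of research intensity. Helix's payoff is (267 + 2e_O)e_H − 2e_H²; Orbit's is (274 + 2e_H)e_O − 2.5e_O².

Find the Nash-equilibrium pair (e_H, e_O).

Expanding Helix's payoff: 267e_H + 2e_Oe_H − 2e_H².
∂π/∂e_H = 267 + 2e_O − 4e_H = 0, so e_H = 66.75 + 0.5e_O.
Likewise for Orbit: e_O = 54.8 + 0.4e_H.
Plugging e_O into Helix's best response: e_H = 66.75 + 0.5(54.8 + 0.4e_H) ⇒ 0.8e_H = 94.15, so e_H = 117.6875.
Then e_O = 54.8 + 0.4·117.6875 = 101.875.

117.6875, 101.875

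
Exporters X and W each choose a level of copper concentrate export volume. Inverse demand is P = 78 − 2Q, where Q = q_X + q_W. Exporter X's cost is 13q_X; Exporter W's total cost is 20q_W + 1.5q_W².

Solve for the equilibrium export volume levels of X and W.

Exporter X's profit: π = q_X(78 − 2(q_X + q_W)) − 13q_X.
∂π/∂q_X = 65 − 4q_X − 2q_W = 0, so q_X = 16.25 − 0.5q_W.
For W: ∂π/∂q_W = 58 − 7q_W − 2q_X = 0 ⇒ q_W = 58/7 − (2/7)q_X.
Solving the two reaction functions simultaneously: (1 − (−0.5)(−2/7))q_X = 16.25 − 0.5·(58/7), so (6/7)q_X = 339/28 and q_X = 14.125.
Then q_W = 58/7 − (2/7)·14.125 = 4.25.

14.125, 4.25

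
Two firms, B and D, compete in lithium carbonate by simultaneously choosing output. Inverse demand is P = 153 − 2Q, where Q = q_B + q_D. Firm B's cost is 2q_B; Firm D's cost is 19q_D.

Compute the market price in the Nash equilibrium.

Firm B's profit: π = q_B(153 − 2(q_B + q_D)) − 2q_B.
∂π/∂q_B = 151 − 4q_B − 2q_D = 0, so q_B = 37.75 − 0.5q_D.
By the same steps for D: q_D = 33.5 − 0.5q_B.
Plugging q_D into B's best response: q_B = 37.75 − 0.5(33.5 − 0.5q_B) ⇒ 0.75q_B = 21, so q_B = 28.
Then q_D = 33.5 − 0.5·28 = 19.5.
Equilibrium price: P = 153 − 2·47.5 = 58.

58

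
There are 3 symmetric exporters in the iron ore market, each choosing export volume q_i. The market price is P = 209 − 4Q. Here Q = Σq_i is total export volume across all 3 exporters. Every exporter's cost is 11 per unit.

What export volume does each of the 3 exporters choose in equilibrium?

12.375

A representative exporter's profit is π_i = q_i(209 − 4Q) − 11q_i, with Q = q_i + Σ_{j≠i} q_j.
First-order condition: 198 − 8q_i − 4Σ_{j≠i} q_j = 0.
In a symmetric equilibrium every exporter chooses the same q, so Σ_{j≠i} q_j = 2q. The condition becomes 198 − 16q = 0, giving q = 198/16 = 12.375.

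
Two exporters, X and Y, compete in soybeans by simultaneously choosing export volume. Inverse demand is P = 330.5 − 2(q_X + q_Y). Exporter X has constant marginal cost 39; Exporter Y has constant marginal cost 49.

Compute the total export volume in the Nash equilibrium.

95.5

Exporter X's profit: π = q_X(330.5 − 2(q_X + q_Y)) − 39q_X.
∂π/∂q_X = 291.5 − 4q_X − 2q_Y = 0, so q_X = 72.875 − 0.5q_Y.
By the same steps for Y: q_Y = 70.375 − 0.5q_X.
Substituting the second reaction function into the first: q_X = 72.875 − 0.5(70.375 − 0.5q_X), which gives 0.75q_X = 37.6875 ⇒ q_X = 50.25.
Then q_Y = 70.375 − 0.5·50.25 = 45.25.
Total export volume: 50.25 + 45.25 = 95.5.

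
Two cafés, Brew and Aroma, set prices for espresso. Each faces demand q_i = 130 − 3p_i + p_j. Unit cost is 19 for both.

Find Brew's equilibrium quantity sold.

Brew's profit: π = (p_{Brew} − 19)(130 − 3p_{Brew} + p_{Aroma}).
∂π/∂p_{Brew} = 187 − 6p_{Brew} + p_{Aroma} = 0 ⇒ p_{Brew} = 187/6 + (1/6)p_{Aroma}.
Setting p_{Brew} = p_{Aroma} in the reaction function: p_{Brew} = 187/6 + (1/6)p_{Brew}, so p_{Brew} = (187/6) / (5/6) = 37.4.
q_{Brew} = 130 − 3·37.4 + 37.4 = 55.2.

55.2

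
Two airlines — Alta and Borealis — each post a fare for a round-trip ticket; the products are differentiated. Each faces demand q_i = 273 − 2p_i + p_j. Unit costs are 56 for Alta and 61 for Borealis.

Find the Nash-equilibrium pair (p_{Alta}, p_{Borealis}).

129, 131

Alta's profit: π = (p_{Alta} − 56)(273 − 2p_{Alta} + p_{Borealis}).
∂π/∂p_{Alta} = 385 − 4p_{Alta} + p_{Borealis} = 0 ⇒ p_{Alta} = 96.25 + 0.25p_{Borealis}.
Similarly p_{Borealis} = 98.75 + 0.25p_{Alta}.
Solving the two reaction functions simultaneously: (1 − (0.25)(0.25))p_{Alta} = 96.25 + 0.25·98.75, so 0.9375p_{Alta} = 120.9375 and p_{Alta} = 129.
Then p_{Borealis} = 98.75 + 0.25·129 = 131.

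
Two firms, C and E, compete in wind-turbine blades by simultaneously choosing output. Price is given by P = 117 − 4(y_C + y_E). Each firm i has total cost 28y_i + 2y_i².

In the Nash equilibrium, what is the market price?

Firm C's profit: π = y_C(117 − 4(y_C + y_E)) − 28y_C − 2y_C².
∂π/∂y_C = 89 − 12y_C − 4y_E = 0, so y_C = 89/12 − (1/3)y_E.
Setting y_C = y_E in the reaction function: y_C = 89/12 − (1/3)y_C, so y_C = (89/12) / (4/3) = 5.5625.
Equilibrium price: P = 117 − 4·11.125 = 72.5.

72.5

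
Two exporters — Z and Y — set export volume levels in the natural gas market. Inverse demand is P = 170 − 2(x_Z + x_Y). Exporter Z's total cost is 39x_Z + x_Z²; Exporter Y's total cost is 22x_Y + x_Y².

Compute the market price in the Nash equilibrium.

Exporter Z's profit: π = x_Z(170 − 2(x_Z + x_Y)) − 39x_Z − x_Z².
∂π/∂x_Z = 131 − 6x_Z − 2x_Y = 0, so x_Z = 131/6 − (1/3)x_Y.
By the same steps for Y: x_Y = 74/3 − (1/3)x_Z.
Substituting the second reaction function into the first: x_Z = 131/6 − (1/3)(74/3 − (1/3)x_Z), which gives (8/9)x_Z = 245/18 ⇒ x_Z = 15.3125.
Then x_Y = 74/3 − (1/3)·15.3125 = 19.5625.
Equilibrium price: P = 170 − 2·34.875 = 100.25.

100.25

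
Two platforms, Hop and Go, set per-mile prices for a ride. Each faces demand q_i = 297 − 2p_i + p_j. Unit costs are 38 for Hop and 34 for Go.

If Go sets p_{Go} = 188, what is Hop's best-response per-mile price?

Hop's profit: π = (p_{Hop} − 38)(297 − 2p_{Hop} + p_{Go}).
∂π/∂p_{Hop} = 373 − 4p_{Hop} + p_{Go} = 0 ⇒ p_{Hop} = 93.25 + 0.25p_{Go}.
At p_{Go} = 188: p_{Hop} = 93.25 + 0.25·188 = 140.25.

140.25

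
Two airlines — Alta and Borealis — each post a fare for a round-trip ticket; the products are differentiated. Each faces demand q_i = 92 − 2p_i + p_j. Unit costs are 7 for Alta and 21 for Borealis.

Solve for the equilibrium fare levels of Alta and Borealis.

37.2, 42.8

Alta's profit: π = (p_{Alta} − 7)(92 − 2p_{Alta} + p_{Borealis}).
∂π/∂p_{Alta} = 106 − 4p_{Alta} + p_{Borealis} = 0 ⇒ p_{Alta} = 26.5 + 0.25p_{Borealis}.
Similarly p_{Borealis} = 33.5 + 0.25p_{Alta}.
Plugging p_{Borealis} into Alta's best response: p_{Alta} = 26.5 + 0.25(33.5 + 0.25p_{Alta}) ⇒ 0.9375p_{Alta} = 34.875, so p_{Alta} = 37.2.
Then p_{Borealis} = 33.5 + 0.25·37.2 = 42.8.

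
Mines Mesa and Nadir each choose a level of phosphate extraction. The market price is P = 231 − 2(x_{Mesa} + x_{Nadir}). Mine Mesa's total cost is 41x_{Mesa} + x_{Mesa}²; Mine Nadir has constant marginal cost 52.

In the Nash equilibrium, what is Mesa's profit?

Mine Mesa's profit: π = x_{Mesa}(231 − 2(x_{Mesa} + x_{Nadir})) − 41x_{Mesa} − x_{Mesa}².
∂π/∂x_{Mesa} = 190 − 6x_{Mesa} − 2x_{Nadir} = 0, so x_{Mesa} = 95/3 − (1/3)x_{Nadir}.
For Nadir: ∂π/∂x_{Nadir} = 179 − 4x_{Nadir} − 2x_{Mesa} = 0 ⇒ x_{Nadir} = 44.75 − 0.5x_{Mesa}.
Substituting the second reaction function into the first: x_{Mesa} = 95/3 − (1/3)(44.75 − 0.5x_{Mesa}), which gives (5/6)x_{Mesa} = 16.75 ⇒ x_{Mesa} = 20.1.
Then x_{Nadir} = 44.75 − 0.5·20.1 = 34.7.
Price P = 231 − 2·54.8 = 121.4.
Mesa's profit: (121.4 − 41)·20.1 − (20.1)² = 1212.03.

1212.03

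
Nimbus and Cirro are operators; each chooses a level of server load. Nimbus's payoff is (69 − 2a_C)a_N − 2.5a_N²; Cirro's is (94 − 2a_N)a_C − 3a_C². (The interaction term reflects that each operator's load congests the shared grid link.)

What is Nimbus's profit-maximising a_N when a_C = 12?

9

Expanding Nimbus's payoff: 69a_N − 2a_Ca_N − 2.5a_N².
∂π/∂a_N = 69 − 2a_C − 5a_N = 0, so a_N = 13.8 − 0.4a_C.
At a_C = 12: a_N = 13.8 − 0.4·12 = 9.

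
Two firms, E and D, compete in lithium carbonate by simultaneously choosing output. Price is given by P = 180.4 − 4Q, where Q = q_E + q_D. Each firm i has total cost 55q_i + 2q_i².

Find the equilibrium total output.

15.675

Firm E's profit: π = q_E(180.4 − 4(q_E + q_D)) − 55q_E − 2q_E².
∂π/∂q_E = 125.4 − 12q_E − 4q_D = 0, so q_E = 10.45 − (1/3)q_D.
The game is symmetric, so in equilibrium q_D = q_E: the reaction function gives (4/3)q_E = 10.45, hence q_E = 7.8375.
Total output: 7.8375 + 7.8375 = 15.675.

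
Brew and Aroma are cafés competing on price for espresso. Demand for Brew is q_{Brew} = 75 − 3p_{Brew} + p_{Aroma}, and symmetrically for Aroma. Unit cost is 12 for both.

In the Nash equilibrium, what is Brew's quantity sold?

30.6

Brew's profit: π = (p_{Brew} − 12)(75 − 3p_{Brew} + p_{Aroma}).
∂π/∂p_{Brew} = 111 − 6p_{Brew} + p_{Aroma} = 0 ⇒ p_{Brew} = 18.5 + (1/6)p_{Aroma}.
By symmetry p_{Aroma} = p_{Brew}; substituting into the reaction function, (5/6)p_{Brew} = 18.5 and p_{Brew} = 22.2.
q_{Brew} = 75 − 3·22.2 + 22.2 = 30.6.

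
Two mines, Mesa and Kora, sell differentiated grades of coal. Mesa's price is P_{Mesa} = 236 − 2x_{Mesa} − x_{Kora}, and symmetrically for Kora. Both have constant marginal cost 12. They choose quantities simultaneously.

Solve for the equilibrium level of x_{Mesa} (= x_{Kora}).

Mine Mesa's profit: π = x_{Mesa}(236 − 2x_{Mesa} − x_{Kora}) − 12x_{Mesa}.
∂π/∂x_{Mesa} = 224 − 4x_{Mesa} − x_{Kora} = 0 ⇒ x_{Mesa} = 56 − 0.25x_{Kora}.
By symmetry x_{Kora} = x_{Mesa}; substituting into the reaction function, 1.25x_{Mesa} = 56 and x_{Mesa} = 44.8.

44.8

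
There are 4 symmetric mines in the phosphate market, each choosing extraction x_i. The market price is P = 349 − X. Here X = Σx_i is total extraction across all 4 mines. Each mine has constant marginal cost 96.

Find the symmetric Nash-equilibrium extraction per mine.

A representative mine's profit is π_i = x_i(349 − X) − 96x_i, with X = x_i + Σ_{j≠i} x_j.
First-order condition: 253 − 2x_i − Σ_{j≠i} x_j = 0.
Imposing symmetry (x_j = x for all j) turns Σ_{j≠i} x_j into 3x, so 253 = 5x and x = 50.6.

50.6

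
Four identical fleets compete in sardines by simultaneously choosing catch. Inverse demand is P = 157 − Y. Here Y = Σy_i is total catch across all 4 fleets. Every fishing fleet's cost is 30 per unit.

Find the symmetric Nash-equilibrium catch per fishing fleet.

25.4

A representative fishing fleet's profit is π_i = y_i(157 − Y) − 30y_i, with Y = y_i + Σ_{j≠i} y_j.
First-order condition: 127 − 2y_i − Σ_{j≠i} y_j = 0.
Imposing symmetry (y_j = y for all j) turns Σ_{j≠i} y_j into 3y, so 127 = 5y and y = 25.4.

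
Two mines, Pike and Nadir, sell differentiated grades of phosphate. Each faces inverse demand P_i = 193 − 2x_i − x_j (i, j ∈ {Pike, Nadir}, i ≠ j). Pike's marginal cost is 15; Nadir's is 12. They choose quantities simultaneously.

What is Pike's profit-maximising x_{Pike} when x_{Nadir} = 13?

Mine Pike's profit: π = x_{Pike}(193 − 2x_{Pike} − x_{Nadir}) − 15x_{Pike}.
∂π/∂x_{Pike} = 178 − 4x_{Pike} − x_{Nadir} = 0 ⇒ x_{Pike} = 44.5 − 0.25x_{Nadir}.
At x_{Nadir} = 13: x_{Pike} = 44.5 − 0.25·13 = 41.25.

41.25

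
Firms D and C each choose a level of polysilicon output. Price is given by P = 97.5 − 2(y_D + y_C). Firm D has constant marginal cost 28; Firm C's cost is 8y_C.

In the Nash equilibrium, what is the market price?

44.5

Firm D's profit: π = y_D(97.5 − 2(y_D + y_C)) − 28y_D.
∂π/∂y_D = 69.5 − 4y_D − 2y_C = 0, so y_D = 17.375 − 0.5y_C.
By the same steps for C: y_C = 22.375 − 0.5y_D.
Solving the two reaction functions simultaneously: (1 − (−0.5)(−0.5))y_D = 17.375 − 0.5·22.375, so 0.75y_D = 6.1875 and y_D = 8.25.
Then y_C = 22.375 − 0.5·8.25 = 18.25.
Equilibrium price: P = 97.5 − 2·26.5 = 44.5.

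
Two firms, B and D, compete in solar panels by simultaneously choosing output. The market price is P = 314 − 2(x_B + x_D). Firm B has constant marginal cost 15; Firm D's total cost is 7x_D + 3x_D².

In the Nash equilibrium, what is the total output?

83.5

Firm B's profit: π = x_B(314 − 2(x_B + x_D)) − 15x_B.
∂π/∂x_B = 299 − 4x_B − 2x_D = 0, so x_B = 74.75 − 0.5x_D.
For D: ∂π/∂x_D = 307 − 10x_D − 2x_B = 0 ⇒ x_D = 30.7 − 0.2x_B.
Plugging x_D into B's best response: x_B = 74.75 − 0.5(30.7 − 0.2x_B) ⇒ 0.9x_B = 59.4, so x_B = 66.
Then x_D = 30.7 − 0.2·66 = 17.5.
Total output: 66 + 17.5 = 83.5.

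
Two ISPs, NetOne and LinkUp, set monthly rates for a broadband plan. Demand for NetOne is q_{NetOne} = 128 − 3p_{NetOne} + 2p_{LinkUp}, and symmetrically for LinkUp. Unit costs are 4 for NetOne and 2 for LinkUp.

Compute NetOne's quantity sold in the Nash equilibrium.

NetOne's profit: π = (p_{NetOne} − 4)(128 − 3p_{NetOne} + 2p_{LinkUp}).
∂π/∂p_{NetOne} = 140 − 6p_{NetOne} + 2p_{LinkUp} = 0 ⇒ p_{NetOne} = 70/3 + (1/3)p_{LinkUp}.
Similarly p_{LinkUp} = 67/3 + (1/3)p_{NetOne}.
Plugging p_{LinkUp} into NetOne's best response: p_{NetOne} = 70/3 + (1/3)(67/3 + (1/3)p_{NetOne}) ⇒ (8/9)p_{NetOne} = 277/9, so p_{NetOne} = 34.625.
Then p_{LinkUp} = 67/3 + (1/3)·34.625 = 33.875.
q_{NetOne} = 128 − 3·34.625 + 2·33.875 = 91.875.

91.875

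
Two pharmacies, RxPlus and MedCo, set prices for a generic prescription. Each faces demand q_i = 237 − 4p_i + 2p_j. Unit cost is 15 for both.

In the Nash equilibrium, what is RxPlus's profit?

4761

RxPlus's profit: π = (p_{RxPlus} − 15)(237 − 4p_{RxPlus} + 2p_{MedCo}).
∂π/∂p_{RxPlus} = 297 − 8p_{RxPlus} + 2p_{MedCo} = 0 ⇒ p_{RxPlus} = 37.125 + 0.25p_{MedCo}.
Setting p_{RxPlus} = p_{MedCo} in the reaction function: p_{RxPlus} = 37.125 + 0.25p_{RxPlus}, so p_{RxPlus} = 37.125 / 0.75 = 49.5.
q_{RxPlus} = 237 − 4·49.5 + 2·49.5 = 138.
Profit = (49.5 − 15)·138 = 4761.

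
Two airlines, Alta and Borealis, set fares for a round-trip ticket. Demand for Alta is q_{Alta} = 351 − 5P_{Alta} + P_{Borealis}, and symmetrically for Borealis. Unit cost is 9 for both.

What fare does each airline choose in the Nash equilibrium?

44

Alta's profit: π = (P_{Alta} − 9)(351 − 5P_{Alta} + P_{Borealis}).
∂π/∂P_{Alta} = 396 − 10P_{Alta} + P_{Borealis} = 0 ⇒ P_{Alta} = 39.6 + 0.1P_{Borealis}.
Setting P_{Alta} = P_{Borealis} in the reaction function: P_{Alta} = 39.6 + 0.1P_{Alta}, so P_{Alta} = 39.6 / 0.9 = 44.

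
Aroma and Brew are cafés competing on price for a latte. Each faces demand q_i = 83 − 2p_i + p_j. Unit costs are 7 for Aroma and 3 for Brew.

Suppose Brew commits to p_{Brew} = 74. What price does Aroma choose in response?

Aroma's profit: π = (p_{Aroma} − 7)(83 − 2p_{Aroma} + p_{Brew}).
∂π/∂p_{Aroma} = 97 − 4p_{Aroma} + p_{Brew} = 0 ⇒ p_{Aroma} = 24.25 + 0.25p_{Brew}.
At p_{Brew} = 74: p_{Aroma} = 24.25 + 0.25·74 = 42.75.

42.75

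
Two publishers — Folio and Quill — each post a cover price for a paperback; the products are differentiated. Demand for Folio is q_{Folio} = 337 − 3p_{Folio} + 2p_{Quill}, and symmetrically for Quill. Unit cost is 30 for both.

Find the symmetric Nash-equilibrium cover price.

106.75

Folio's profit: π = (p_{Folio} − 30)(337 − 3p_{Folio} + 2p_{Quill}).
∂π/∂p_{Folio} = 427 − 6p_{Folio} + 2p_{Quill} = 0 ⇒ p_{Folio} = 427/6 + (1/3)p_{Quill}.
The game is symmetric, so in equilibrium p_{Quill} = p_{Folio}: the reaction function gives (2/3)p_{Folio} = 427/6, hence p_{Folio} = 106.75.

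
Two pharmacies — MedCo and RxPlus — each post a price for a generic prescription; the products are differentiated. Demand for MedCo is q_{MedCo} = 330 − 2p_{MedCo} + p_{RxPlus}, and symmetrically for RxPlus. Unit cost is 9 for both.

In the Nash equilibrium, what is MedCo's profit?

MedCo's profit: π = (p_{MedCo} − 9)(330 − 2p_{MedCo} + p_{RxPlus}).
∂π/∂p_{MedCo} = 348 − 4p_{MedCo} + p_{RxPlus} = 0 ⇒ p_{MedCo} = 87 + 0.25p_{RxPlus}.
The game is symmetric, so in equilibrium p_{RxPlus} = p_{MedCo}: the reaction function gives 0.75p_{MedCo} = 87, hence p_{MedCo} = 116.
q_{MedCo} = 330 − 2·116 + 116 = 214.
Profit = (116 − 9)·214 = 22898.

22898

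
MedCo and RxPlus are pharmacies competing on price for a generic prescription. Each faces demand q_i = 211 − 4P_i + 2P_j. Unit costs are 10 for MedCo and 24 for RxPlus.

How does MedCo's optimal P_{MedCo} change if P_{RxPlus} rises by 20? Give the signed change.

5

MedCo's profit: π = (P_{MedCo} − 10)(211 − 4P_{MedCo} + 2P_{RxPlus}).
∂π/∂P_{MedCo} = 251 − 8P_{MedCo} + 2P_{RxPlus} = 0 ⇒ P_{MedCo} = 31.375 + 0.25P_{RxPlus}.
The reaction-function slope is 0.25, so a 20-unit rise in P_{RxPlus} moves P_{MedCo} by 0.25 × 20 = 5. MedCo's best response rises — the actions are strategic complements.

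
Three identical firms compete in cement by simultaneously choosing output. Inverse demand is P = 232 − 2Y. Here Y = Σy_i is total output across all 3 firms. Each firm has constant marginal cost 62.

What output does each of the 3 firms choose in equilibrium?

21.25

A representative firm's profit is π_i = y_i(232 − 2Y) − 62y_i, with Y = y_i + Σ_{j≠i} y_j.
First-order condition: 170 − 4y_i − 2Σ_{j≠i} y_j = 0.
Imposing symmetry (y_j = y for all j) turns Σ_{j≠i} y_j into 2y, so 170 = 8y and y = 21.25.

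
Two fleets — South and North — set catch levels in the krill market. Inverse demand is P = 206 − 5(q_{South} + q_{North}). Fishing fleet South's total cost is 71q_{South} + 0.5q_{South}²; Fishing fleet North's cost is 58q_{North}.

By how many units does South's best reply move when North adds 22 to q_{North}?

Fishing fleet South's profit: π = q_{South}(206 − 5(q_{South} + q_{North})) − 71q_{South} − 0.5q_{South}².
∂π/∂q_{South} = 135 − 11q_{South} − 5q_{North} = 0, so q_{South} = 135/11 − (5/11)q_{North}.
The reaction-function slope is −5/11, so a 22-unit rise in q_{North} moves q_{South} by −5/11 × 22 = −10. South's best response falls — the actions are strategic substitutes.

-10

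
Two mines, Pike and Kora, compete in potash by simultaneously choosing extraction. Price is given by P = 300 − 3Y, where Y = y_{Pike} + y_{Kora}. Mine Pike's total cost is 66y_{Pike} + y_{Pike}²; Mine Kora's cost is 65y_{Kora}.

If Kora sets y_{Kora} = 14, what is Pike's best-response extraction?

24

Mine Pike's profit: π = y_{Pike}(300 − 3(y_{Pike} + y_{Kora})) − 66y_{Pike} − y_{Pike}².
∂π/∂y_{Pike} = 234 − 8y_{Pike} − 3y_{Kora} = 0, so y_{Pike} = 29.25 − 0.375y_{Kora}.
At y_{Kora} = 14: y_{Pike} = 29.25 − 0.375·14 = 24.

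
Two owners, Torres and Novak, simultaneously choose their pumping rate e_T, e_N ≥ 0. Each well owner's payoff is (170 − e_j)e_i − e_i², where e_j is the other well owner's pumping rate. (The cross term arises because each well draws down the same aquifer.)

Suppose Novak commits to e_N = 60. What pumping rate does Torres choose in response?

Torres's payoff is (170 − e_N)e_T − e_T².
∂π/∂e_T = 170 − e_N − 2e_T = 0, so e_T = 85 − 0.5e_N.
At e_N = 60: e_T = 85 − 0.5·60 = 55.

55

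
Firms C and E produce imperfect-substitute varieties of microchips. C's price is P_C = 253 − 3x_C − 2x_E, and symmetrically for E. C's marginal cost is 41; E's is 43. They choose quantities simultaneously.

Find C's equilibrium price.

Firm C's profit: π = x_C(253 − 3x_C − 2x_E) − 41x_C.
∂π/∂x_C = 212 − 6x_C − 2x_E = 0 ⇒ x_C = 106/3 − (1/3)x_E.
Similarly x_E = 35 − (1/3)x_C.
Plugging x_E into C's best response: x_C = 106/3 − (1/3)(35 − (1/3)x_C) ⇒ (8/9)x_C = 71/3, so x_C = 26.625.
Then x_E = 35 − (1/3)·26.625 = 26.125.
P_C = 253 − 3·26.625 − 2·26.125 = 120.875.

120.875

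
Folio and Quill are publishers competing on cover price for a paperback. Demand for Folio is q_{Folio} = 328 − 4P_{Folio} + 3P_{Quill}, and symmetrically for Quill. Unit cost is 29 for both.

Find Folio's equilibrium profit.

14304.16

Folio's profit: π = (P_{Folio} − 29)(328 − 4P_{Folio} + 3P_{Quill}).
∂π/∂P_{Folio} = 444 − 8P_{Folio} + 3P_{Quill} = 0 ⇒ P_{Folio} = 55.5 + 0.375P_{Quill}.
Setting P_{Folio} = P_{Quill} in the reaction function: P_{Folio} = 55.5 + 0.375P_{Folio}, so P_{Folio} = 55.5 / 0.625 = 88.8.
q_{Folio} = 328 − 4·88.8 + 3·88.8 = 239.2.
Profit = (88.8 − 29)·239.2 = 14304.16.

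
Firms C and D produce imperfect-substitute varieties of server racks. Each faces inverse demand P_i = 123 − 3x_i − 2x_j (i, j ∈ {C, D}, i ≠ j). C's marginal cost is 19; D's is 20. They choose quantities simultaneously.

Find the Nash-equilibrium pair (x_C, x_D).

Firm C's profit: π = x_C(123 − 3x_C − 2x_D) − 19x_C.
∂π/∂x_C = 104 − 6x_C − 2x_D = 0 ⇒ x_C = 52/3 − (1/3)x_D.
Similarly x_D = 103/6 − (1/3)x_C.
Substituting the second reaction function into the first: x_C = 52/3 − (1/3)(103/6 − (1/3)x_C), which gives (8/9)x_C = 209/18 ⇒ x_C = 13.0625.
Then x_D = 103/6 − (1/3)·13.0625 = 12.8125.

13.0625, 12.8125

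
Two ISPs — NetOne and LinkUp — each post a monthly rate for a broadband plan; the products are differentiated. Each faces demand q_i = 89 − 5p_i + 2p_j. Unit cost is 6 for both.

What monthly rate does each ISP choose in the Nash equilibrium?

NetOne's profit: π = (p_{NetOne} − 6)(89 − 5p_{NetOne} + 2p_{LinkUp}).
∂π/∂p_{NetOne} = 119 − 10p_{NetOne} + 2p_{LinkUp} = 0 ⇒ p_{NetOne} = 11.9 + 0.2p_{LinkUp}.
The game is symmetric, so in equilibrium p_{LinkUp} = p_{NetOne}: the reaction function gives 0.8p_{NetOne} = 11.9, hence p_{NetOne} = 14.875.

14.875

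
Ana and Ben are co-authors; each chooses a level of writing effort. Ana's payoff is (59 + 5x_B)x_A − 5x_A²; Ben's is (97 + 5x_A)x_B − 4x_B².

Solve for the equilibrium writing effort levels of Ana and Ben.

Expanding Ana's payoff: 59x_A + 5x_Bx_A − 5x_A².
∂π/∂x_A = 59 + 5x_B − 10x_A = 0, so x_A = 5.9 + 0.5x_B.
Likewise for Ben: x_B = 12.125 + 0.625x_A.
Substituting the second reaction function into the first: x_A = 5.9 + 0.5(12.125 + 0.625x_A), which gives 0.6875x_A = 11.9625 ⇒ x_A = 17.4.
Then x_B = 12.125 + 0.625·17.4 = 23.

17.4, 23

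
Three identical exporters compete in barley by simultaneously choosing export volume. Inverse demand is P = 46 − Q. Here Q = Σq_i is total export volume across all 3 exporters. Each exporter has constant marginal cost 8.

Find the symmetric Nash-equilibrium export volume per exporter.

A representative exporter's profit is π_i = q_i(46 − Q) − 8q_i, with Q = q_i + Σ_{j≠i} q_j.
First-order condition: 38 − 2q_i − Σ_{j≠i} q_j = 0.
Imposing symmetry (q_j = q for all j) turns Σ_{j≠i} q_j into 2q, so 38 = 4q and q = 9.5.

9.5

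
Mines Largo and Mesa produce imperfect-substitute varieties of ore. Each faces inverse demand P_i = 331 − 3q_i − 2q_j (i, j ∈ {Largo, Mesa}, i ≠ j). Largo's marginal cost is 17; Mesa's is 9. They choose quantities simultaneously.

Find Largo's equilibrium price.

Mine Largo's profit: π = q_{Largo}(331 − 3q_{Largo} − 2q_{Mesa}) − 17q_{Largo}.
∂π/∂q_{Largo} = 314 − 6q_{Largo} − 2q_{Mesa} = 0 ⇒ q_{Largo} = 157/3 − (1/3)q_{Mesa}.
Similarly q_{Mesa} = 161/3 − (1/3)q_{Largo}.
Substituting the second reaction function into the first: q_{Largo} = 157/3 − (1/3)(161/3 − (1/3)q_{Largo}), which gives (8/9)q_{Largo} = 310/9 ⇒ q_{Largo} = 38.75.
Then q_{Mesa} = 161/3 − (1/3)·38.75 = 40.75.
P_{Largo} = 331 − 3·38.75 − 2·40.75 = 133.25.

133.25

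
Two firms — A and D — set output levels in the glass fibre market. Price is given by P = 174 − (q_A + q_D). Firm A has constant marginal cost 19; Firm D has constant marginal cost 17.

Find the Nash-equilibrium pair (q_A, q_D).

Firm A's profit: π = q_A(174 − (q_A + q_D)) − 19q_A.
∂π/∂q_A = 155 − 2q_A − q_D = 0, so q_A = 77.5 − 0.5q_D.
By the same steps for D: q_D = 78.5 − 0.5q_A.
Substituting the second reaction function into the first: q_A = 77.5 − 0.5(78.5 − 0.5q_A), which gives 0.75q_A = 38.25 ⇒ q_A = 51.
Then q_D = 78.5 − 0.5·51 = 53.

51, 53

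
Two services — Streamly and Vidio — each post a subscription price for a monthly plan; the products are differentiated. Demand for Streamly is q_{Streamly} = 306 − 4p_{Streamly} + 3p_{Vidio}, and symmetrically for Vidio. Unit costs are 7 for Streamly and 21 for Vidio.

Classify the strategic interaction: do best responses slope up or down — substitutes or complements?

strategic complements

Streamly's profit: π = (p_{Streamly} − 7)(306 − 4p_{Streamly} + 3p_{Vidio}).
∂π/∂p_{Streamly} = 334 − 8p_{Streamly} + 3p_{Vidio} = 0 ⇒ p_{Streamly} = 41.75 + 0.375p_{Vidio}.
The best-response slope dp_{Streamly}/dp_{Vidio} = 0.375 > 0: the reaction function is upward-sloping, so the choices are strategic complements.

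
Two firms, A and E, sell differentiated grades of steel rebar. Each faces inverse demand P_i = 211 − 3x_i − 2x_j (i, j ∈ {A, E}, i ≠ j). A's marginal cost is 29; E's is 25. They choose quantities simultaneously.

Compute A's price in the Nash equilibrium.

96.5

Firm A's profit: π = x_A(211 − 3x_A − 2x_E) − 29x_A.
∂π/∂x_A = 182 − 6x_A − 2x_E = 0 ⇒ x_A = 91/3 − (1/3)x_E.
Similarly x_E = 31 − (1/3)x_A.
Substituting the second reaction function into the first: x_A = 91/3 − (1/3)(31 − (1/3)x_A), which gives (8/9)x_A = 20 ⇒ x_A = 22.5.
Then x_E = 31 − (1/3)·22.5 = 23.5.
P_A = 211 − 3·22.5 − 2·23.5 = 96.5.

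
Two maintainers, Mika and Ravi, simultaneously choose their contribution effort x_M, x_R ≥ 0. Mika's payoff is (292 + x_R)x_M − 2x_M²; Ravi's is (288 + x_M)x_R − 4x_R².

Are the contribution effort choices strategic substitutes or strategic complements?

strategic complements

Expanding Mika's payoff: 292x_M + x_Rx_M − 2x_M².
∂π/∂x_M = 292 + x_R − 4x_M = 0, so x_M = 73 + 0.25x_R.
The best-response slope dx_M/dx_R = 0.25 > 0: the reaction function is upward-sloping, so the choices are strategic complements.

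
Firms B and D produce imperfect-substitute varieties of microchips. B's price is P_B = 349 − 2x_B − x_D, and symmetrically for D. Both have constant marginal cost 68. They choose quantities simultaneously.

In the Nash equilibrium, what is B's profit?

6316.88

Firm B's profit: π = x_B(349 − 2x_B − x_D) − 68x_B.
∂π/∂x_B = 281 − 4x_B − x_D = 0 ⇒ x_B = 70.25 − 0.25x_D.
By symmetry x_D = x_B; substituting into the reaction function, 1.25x_B = 70.25 and x_B = 56.2.
P_B = 349 − 2·56.2 − 56.2 = 180.4.
Profit = (180.4 − 68)·56.2 = 6316.88.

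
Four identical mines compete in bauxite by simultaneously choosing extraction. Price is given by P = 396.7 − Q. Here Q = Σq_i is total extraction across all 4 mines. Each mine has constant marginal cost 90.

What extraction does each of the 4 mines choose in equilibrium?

61.34

A representative mine's profit is π_i = q_i(396.7 − Q) − 90q_i, with Q = q_i + Σ_{j≠i} q_j.
First-order condition: 306.7 − 2q_i − Σ_{j≠i} q_j = 0.
Imposing symmetry (q_j = q for all j) turns Σ_{j≠i} q_j into 3q, so 306.7 = 5q and q = 61.34.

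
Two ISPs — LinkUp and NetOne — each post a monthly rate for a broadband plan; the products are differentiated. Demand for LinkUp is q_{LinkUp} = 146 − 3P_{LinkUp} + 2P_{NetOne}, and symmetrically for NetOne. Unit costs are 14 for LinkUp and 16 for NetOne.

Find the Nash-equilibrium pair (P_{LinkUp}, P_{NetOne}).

47.375, 48.125

LinkUp's profit: π = (P_{LinkUp} − 14)(146 − 3P_{LinkUp} + 2P_{NetOne}).
∂π/∂P_{LinkUp} = 188 − 6P_{LinkUp} + 2P_{NetOne} = 0 ⇒ P_{LinkUp} = 94/3 + (1/3)P_{NetOne}.
Similarly P_{NetOne} = 97/3 + (1/3)P_{LinkUp}.
Solving the two reaction functions simultaneously: (1 − (1/3)(1/3))P_{LinkUp} = 94/3 + (1/3)·(97/3), so (8/9)P_{LinkUp} = 379/9 and P_{LinkUp} = 47.375.
Then P_{NetOne} = 97/3 + (1/3)·47.375 = 48.125.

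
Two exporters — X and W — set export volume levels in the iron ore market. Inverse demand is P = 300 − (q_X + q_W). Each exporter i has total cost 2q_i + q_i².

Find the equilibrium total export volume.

119.2

Exporter X's profit: π = q_X(300 − (q_X + q_W)) − 2q_X − q_X².
∂π/∂q_X = 298 − 4q_X − q_W = 0, so q_X = 74.5 − 0.25q_W.
Setting q_X = q_W in the reaction function: q_X = 74.5 − 0.25q_X, so q_X = 74.5 / 1.25 = 59.6.
Total export volume: 59.6 + 59.6 = 119.2.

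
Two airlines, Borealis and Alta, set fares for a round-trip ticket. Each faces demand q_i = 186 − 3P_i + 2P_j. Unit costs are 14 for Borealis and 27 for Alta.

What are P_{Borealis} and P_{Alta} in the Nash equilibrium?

59.4375, 64.3125

Borealis's profit: π = (P_{Borealis} − 14)(186 − 3P_{Borealis} + 2P_{Alta}).
∂π/∂P_{Borealis} = 228 − 6P_{Borealis} + 2P_{Alta} = 0 ⇒ P_{Borealis} = 38 + (1/3)P_{Alta}.
Similarly P_{Alta} = 44.5 + (1/3)P_{Borealis}.
Solving the two reaction functions simultaneously: (1 − (1/3)(1/3))P_{Borealis} = 38 + (1/3)·44.5, so (8/9)P_{Borealis} = 317/6 and P_{Borealis} = 59.4375.
Then P_{Alta} = 44.5 + (1/3)·59.4375 = 64.3125.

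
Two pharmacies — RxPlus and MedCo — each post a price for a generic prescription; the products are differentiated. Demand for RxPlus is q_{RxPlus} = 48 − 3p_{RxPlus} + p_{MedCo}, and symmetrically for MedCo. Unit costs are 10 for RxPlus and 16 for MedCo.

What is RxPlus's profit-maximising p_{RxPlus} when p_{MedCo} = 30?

RxPlus's profit: π = (p_{RxPlus} − 10)(48 − 3p_{RxPlus} + p_{MedCo}).
∂π/∂p_{RxPlus} = 78 − 6p_{RxPlus} + p_{MedCo} = 0 ⇒ p_{RxPlus} = 13 + (1/6)p_{MedCo}.
At p_{MedCo} = 30: p_{RxPlus} = 13 + (1/6)·30 = 18.

18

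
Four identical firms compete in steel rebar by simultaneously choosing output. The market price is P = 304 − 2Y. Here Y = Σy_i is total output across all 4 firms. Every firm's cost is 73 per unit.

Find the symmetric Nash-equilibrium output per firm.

A representative firm's profit is π_i = y_i(304 − 2Y) − 73y_i, with Y = y_i + Σ_{j≠i} y_j.
First-order condition: 231 − 4y_i − 2Σ_{j≠i} y_j = 0.
Imposing symmetry (y_j = y for all j) turns Σ_{j≠i} y_j into 3y, so 231 = 10y and y = 23.1.

23.1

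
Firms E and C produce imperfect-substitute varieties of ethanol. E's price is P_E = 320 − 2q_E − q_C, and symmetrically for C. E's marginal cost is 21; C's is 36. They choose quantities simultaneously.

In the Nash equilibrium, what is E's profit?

7393.28

Firm E's profit: π = q_E(320 − 2q_E − q_C) − 21q_E.
∂π/∂q_E = 299 − 4q_E − q_C = 0 ⇒ q_E = 74.75 − 0.25q_C.
Similarly q_C = 71 − 0.25q_E.
Solving the two reaction functions simultaneously: (1 − (−0.25)(−0.25))q_E = 74.75 − 0.25·71, so 0.9375q_E = 57 and q_E = 60.8.
Then q_C = 71 − 0.25·60.8 = 55.8.
P_E = 320 − 2·60.8 − 55.8 = 142.6.
Profit = (142.6 − 21)·60.8 = 7393.28.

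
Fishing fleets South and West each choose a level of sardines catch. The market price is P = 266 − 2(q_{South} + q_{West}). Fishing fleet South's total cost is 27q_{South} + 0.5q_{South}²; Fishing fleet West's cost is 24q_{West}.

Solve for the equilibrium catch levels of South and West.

Fishing fleet South's profit: π = q_{South}(266 − 2(q_{South} + q_{West})) − 27q_{South} − 0.5q_{South}².
∂π/∂q_{South} = 239 − 5q_{South} − 2q_{West} = 0, so q_{South} = 47.8 − 0.4q_{West}.
For West: ∂π/∂q_{West} = 242 − 4q_{West} − 2q_{South} = 0 ⇒ q_{West} = 60.5 − 0.5q_{South}.
Plugging q_{West} into South's best response: q_{South} = 47.8 − 0.4(60.5 − 0.5q_{South}) ⇒ 0.8q_{South} = 23.6, so q_{South} = 29.5.
Then q_{West} = 60.5 − 0.5·29.5 = 45.75.

29.5, 45.75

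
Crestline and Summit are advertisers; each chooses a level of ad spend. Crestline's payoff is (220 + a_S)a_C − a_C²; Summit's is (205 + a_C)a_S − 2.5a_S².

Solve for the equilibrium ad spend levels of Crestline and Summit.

Expanding Crestline's payoff: 220a_C + a_Sa_C − a_C².
∂π/∂a_C = 220 + a_S − 2a_C = 0, so a_C = 110 + 0.5a_S.
Likewise for Summit: a_S = 41 + 0.2a_C.
Solving the two reaction functions simultaneously: (1 − (0.5)(0.2))a_C = 110 + 0.5·41, so 0.9a_C = 130.5 and a_C = 145.
Then a_S = 41 + 0.2·145 = 70.

145, 70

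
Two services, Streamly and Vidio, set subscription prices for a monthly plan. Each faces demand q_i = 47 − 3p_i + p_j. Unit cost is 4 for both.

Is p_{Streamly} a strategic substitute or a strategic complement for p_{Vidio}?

strategic complements

Streamly's profit: π = (p_{Streamly} − 4)(47 − 3p_{Streamly} + p_{Vidio}).
∂π/∂p_{Streamly} = 59 − 6p_{Streamly} + p_{Vidio} = 0 ⇒ p_{Streamly} = 59/6 + (1/6)p_{Vidio}.
The best-response slope dp_{Streamly}/dp_{Vidio} = 1/6 > 0: the reaction function is upward-sloping, so the choices are strategic complements.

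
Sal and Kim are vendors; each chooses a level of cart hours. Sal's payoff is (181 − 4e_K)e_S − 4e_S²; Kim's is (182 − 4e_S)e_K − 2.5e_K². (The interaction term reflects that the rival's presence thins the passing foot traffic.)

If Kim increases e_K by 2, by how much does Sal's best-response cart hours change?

-1

Expanding Sal's payoff: 181e_S − 4e_Ke_S − 4e_S².
∂π/∂e_S = 181 − 4e_K − 8e_S = 0, so e_S = 22.625 − 0.5e_K.
The reaction-function slope is −0.5, so a 2-unit rise in e_K moves e_S by −0.5 × 2 = −1. Sal's best response falls — the actions are strategic substitutes.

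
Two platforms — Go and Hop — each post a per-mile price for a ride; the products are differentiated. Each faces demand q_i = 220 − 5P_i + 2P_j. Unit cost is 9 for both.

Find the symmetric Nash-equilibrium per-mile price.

Go's profit: π = (P_{Go} − 9)(220 − 5P_{Go} + 2P_{Hop}).
∂π/∂P_{Go} = 265 − 10P_{Go} + 2P_{Hop} = 0 ⇒ P_{Go} = 26.5 + 0.2P_{Hop}.
By symmetry P_{Hop} = P_{Go}; substituting into the reaction function, 0.8P_{Go} = 26.5 and P_{Go} = 33.125.

33.125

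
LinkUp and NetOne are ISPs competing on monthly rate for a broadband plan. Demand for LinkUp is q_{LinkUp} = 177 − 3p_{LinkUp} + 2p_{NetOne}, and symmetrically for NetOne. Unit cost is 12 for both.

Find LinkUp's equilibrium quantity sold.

123.75

LinkUp's profit: π = (p_{LinkUp} − 12)(177 − 3p_{LinkUp} + 2p_{NetOne}).
∂π/∂p_{LinkUp} = 213 − 6p_{LinkUp} + 2p_{NetOne} = 0 ⇒ p_{LinkUp} = 35.5 + (1/3)p_{NetOne}.
By symmetry p_{NetOne} = p_{LinkUp}; substituting into the reaction function, (2/3)p_{LinkUp} = 35.5 and p_{LinkUp} = 53.25.
q_{LinkUp} = 177 − 3·53.25 + 2·53.25 = 123.75.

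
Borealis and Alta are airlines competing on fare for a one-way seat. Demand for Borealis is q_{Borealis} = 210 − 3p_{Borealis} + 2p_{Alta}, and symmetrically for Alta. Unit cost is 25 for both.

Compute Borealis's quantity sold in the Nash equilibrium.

Borealis's profit: π = (p_{Borealis} − 25)(210 − 3p_{Borealis} + 2p_{Alta}).
∂π/∂p_{Borealis} = 285 − 6p_{Borealis} + 2p_{Alta} = 0 ⇒ p_{Borealis} = 47.5 + (1/3)p_{Alta}.
Setting p_{Borealis} = p_{Alta} in the reaction function: p_{Borealis} = 47.5 + (1/3)p_{Borealis}, so p_{Borealis} = 47.5 / (2/3) = 71.25.
q_{Borealis} = 210 − 3·71.25 + 2·71.25 = 138.75.

138.75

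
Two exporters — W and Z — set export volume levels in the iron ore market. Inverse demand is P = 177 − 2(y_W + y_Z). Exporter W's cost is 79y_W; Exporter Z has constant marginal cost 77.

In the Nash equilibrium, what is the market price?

Exporter W's profit: π = y_W(177 − 2(y_W + y_Z)) − 79y_W.
∂π/∂y_W = 98 − 4y_W − 2y_Z = 0, so y_W = 24.5 − 0.5y_Z.
By the same steps for Z: y_Z = 25 − 0.5y_W.
Solving the two reaction functions simultaneously: (1 − (−0.5)(−0.5))y_W = 24.5 − 0.5·25, so 0.75y_W = 12 and y_W = 16.
Then y_Z = 25 − 0.5·16 = 17.
Equilibrium price: P = 177 − 2·33 = 111.

111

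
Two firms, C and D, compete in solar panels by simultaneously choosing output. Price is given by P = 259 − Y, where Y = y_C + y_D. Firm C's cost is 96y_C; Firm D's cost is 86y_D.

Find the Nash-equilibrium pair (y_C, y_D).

51, 61

Firm C's profit: π = y_C(259 − (y_C + y_D)) − 96y_C.
∂π/∂y_C = 163 − 2y_C − y_D = 0, so y_C = 81.5 − 0.5y_D.
By the same steps for D: y_D = 86.5 − 0.5y_C.
Substituting the second reaction function into the first: y_C = 81.5 − 0.5(86.5 − 0.5y_C), which gives 0.75y_C = 38.25 ⇒ y_C = 51.
Then y_D = 86.5 − 0.5·51 = 61.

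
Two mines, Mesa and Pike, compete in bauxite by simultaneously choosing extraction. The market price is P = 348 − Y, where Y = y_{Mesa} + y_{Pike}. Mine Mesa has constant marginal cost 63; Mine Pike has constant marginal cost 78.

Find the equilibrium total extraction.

Mine Mesa's profit: π = y_{Mesa}(348 − (y_{Mesa} + y_{Pike})) − 63y_{Mesa}.
∂π/∂y_{Mesa} = 285 − 2y_{Mesa} − y_{Pike} = 0, so y_{Mesa} = 142.5 − 0.5y_{Pike}.
By the same steps for Pike: y_{Pike} = 135 − 0.5y_{Mesa}.
Plugging y_{Pike} into Mesa's best response: y_{Mesa} = 142.5 − 0.5(135 − 0.5y_{Mesa}) ⇒ 0.75y_{Mesa} = 75, so y_{Mesa} = 100.
Then y_{Pike} = 135 − 0.5·100 = 85.
Total extraction: 100 + 85 = 185.

185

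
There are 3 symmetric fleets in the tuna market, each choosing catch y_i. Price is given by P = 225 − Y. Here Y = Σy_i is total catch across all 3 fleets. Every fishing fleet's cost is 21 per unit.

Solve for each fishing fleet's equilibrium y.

A representative fishing fleet's profit is π_i = y_i(225 − Y) − 21y_i, with Y = y_i + Σ_{j≠i} y_j.
First-order condition: 204 − 2y_i − Σ_{j≠i} y_j = 0.
In a symmetric equilibrium every fishing fleet chooses the same y, so Σ_{j≠i} y_j = 2y. The condition becomes 204 − 4y = 0, giving y = 204/4 = 51.

51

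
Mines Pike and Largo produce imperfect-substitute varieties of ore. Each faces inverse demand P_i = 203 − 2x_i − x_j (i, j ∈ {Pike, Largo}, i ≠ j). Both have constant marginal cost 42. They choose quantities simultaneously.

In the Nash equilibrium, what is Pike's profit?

Mine Pike's profit: π = x_{Pike}(203 − 2x_{Pike} − x_{Largo}) − 42x_{Pike}.
∂π/∂x_{Pike} = 161 − 4x_{Pike} − x_{Largo} = 0 ⇒ x_{Pike} = 40.25 − 0.25x_{Largo}.
By symmetry x_{Largo} = x_{Pike}; substituting into the reaction function, 1.25x_{Pike} = 40.25 and x_{Pike} = 32.2.
P_{Pike} = 203 − 2·32.2 − 32.2 = 106.4.
Profit = (106.4 − 42)·32.2 = 2073.68.

2073.68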